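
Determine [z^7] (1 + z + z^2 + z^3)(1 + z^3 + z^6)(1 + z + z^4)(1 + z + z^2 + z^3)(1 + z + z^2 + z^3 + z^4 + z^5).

66

(1 + z + z^2 + z^3) has coefficients 1,1,1,1 for degrees 0…3.
(1 + z^3 + z^6) has coefficients 1,0,0,1,0,0,1,0 for degrees 0…7.
Multiplying by (1 + z + z^4) gives running coefficients 1,1,0,1,2,0,1,2 for degrees 0…7.
Multiplying by (1 + z + z^2 + z^3) gives running coefficients 1,2,2,3,4,3,4,5 for degrees 0…7.
Finally multiplying by (1 + z + z^2 + z^3 + z^4 + z^5), the product of all factors after the first has coefficients 1,3,5,8,12,15,18,21 for degrees 0…7.
[z^7] = 1·21 + 1·18 + 1·15 + 1·12 = 66.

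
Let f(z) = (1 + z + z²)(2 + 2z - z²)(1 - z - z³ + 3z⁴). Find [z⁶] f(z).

(1 + z + z²) has coefficients 1,1,1 for degrees 0…2.
(2 + 2z - z²) has coefficients 2,2,-1,0,0,0,0 for degrees 0…6.
Finally multiplying by (1 - z - z³ + 3z⁴), the product of all factors after the first has coefficients 2,0,-3,-1,4,7,-3 for degrees 0…6.
[z⁶] = 1·(-3) + 1·7 + 1·4 = 8.

8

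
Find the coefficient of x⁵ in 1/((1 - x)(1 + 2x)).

-21

The denominator gives the recurrence a_n = −a_(n−1) + 2a_(n−2) for n ≥ 2; the numerator fixes a_0 = 1, a_1 = -1.
Iterating: 1, -1, 3, -5, 11, -21, so a_5 = -21.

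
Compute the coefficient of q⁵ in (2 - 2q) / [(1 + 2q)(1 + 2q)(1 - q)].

The denominator gives the recurrence a_n = −3a_(n−1) + 4a_(n−3) for n ≥ 3; the numerator fixes a_0 = 2, a_1 = -8, a_2 = 24.
Iterating: 2, -8, 24, -64, 160, -384, so a_5 = -384.

-384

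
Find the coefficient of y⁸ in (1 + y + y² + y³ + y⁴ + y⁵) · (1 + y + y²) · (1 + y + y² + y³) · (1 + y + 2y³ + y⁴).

50

(1 + y + y² + y³ + y⁴ + y⁵) has coefficients 1,1,1,1,1,1 for degrees 0…5.
(1 + y + y²) has coefficients 1,1,1,0,0,0,0,0,0 for degrees 0…8.
Multiplying by (1 + y + y² + y³) gives running coefficients 1,2,3,3,2,1,0,0,0 for degrees 0…8.
Finally multiplying by (1 + y + 2y³ + y⁴), the product of all factors after the first has coefficients 1,3,5,8,10,11,10,7,4 for degrees 0…8.
[y⁸] = 1·4 + 1·7 + 1·10 + 1·11 + 1·10 + 1·8 = 50.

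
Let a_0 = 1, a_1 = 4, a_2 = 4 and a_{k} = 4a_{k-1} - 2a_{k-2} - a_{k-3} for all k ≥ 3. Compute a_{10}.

The ordinary generating function has denominator 1 - 4z + 2z^2 + z^3.
Iterating the recurrence: a_0,…,a_{10} = 1, 4, 4, 7, 16, 46, 145, 472, 1552, 5119, 16900.

16900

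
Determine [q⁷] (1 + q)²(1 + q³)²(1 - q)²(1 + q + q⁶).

(1 + q)² has coefficients 1,2,1 for degrees 0…2.
(1 + q³)² has coefficients 1,0,0,2,0,0,1,0 for degrees 0…7.
Multiplying by (1 - q)² gives running coefficients 1,-2,1,2,-4,2,1,-2 for degrees 0…7.
Finally multiplying by (1 + q + q⁶), the product of all factors after the first has coefficients 1,-1,-1,3,-2,-2,4,-3 for degrees 0…7.
[q⁷] = 1·(-3) + 2·4 + 1·(-2) = 3.

3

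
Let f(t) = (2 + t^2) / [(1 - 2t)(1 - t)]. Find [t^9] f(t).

The denominator gives the recurrence a_n = 3a_(n−1) − 2a_(n−2) for n ≥ 3; the numerator fixes a_0 = 2, a_1 = 6, a_2 = 15.
Iterating: 2, 6, 15, 33, 69, 141, 285, 573, 1149, 2301, so a_9 = 2301.

2301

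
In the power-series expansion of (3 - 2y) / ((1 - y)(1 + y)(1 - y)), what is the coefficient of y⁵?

3

The denominator gives the recurrence a_n = a_(n−1) + a_(n−2) − a_(n−3) for n ≥ 3; the numerator fixes a_0 = 3, a_1 = 1, a_2 = 4.
Iterating: 3, 1, 4, 2, 5, 3, so a_5 = 3.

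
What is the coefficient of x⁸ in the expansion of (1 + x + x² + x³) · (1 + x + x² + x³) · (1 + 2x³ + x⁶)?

(1 + x + x² + x³) has coefficients 1,1,1,1 for degrees 0…3.
(1 + x + x² + x³) has coefficients 1,1,1,1,0,0,0,0,0 for degrees 0…8.
Finally multiplying by (1 + 2x³ + x⁶), the product of all factors after the first has coefficients 1,1,1,3,2,2,3,1,1 for degrees 0…8.
[x⁸] = 1·1 + 1·1 + 1·3 + 1·2 = 7.

7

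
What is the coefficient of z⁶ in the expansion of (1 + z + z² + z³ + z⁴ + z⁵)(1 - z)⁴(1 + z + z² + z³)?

(1 + z + z² + z³ + z⁴ + z⁵) has coefficients 1,1,1,1,1,1 for degrees 0…5.
(1 - z)⁴ has coefficients 1,-4,6,-4,1,0,0 for degrees 0…6.
Finally multiplying by (1 + z + z² + z³), the product of all factors after the first has coefficients 1,-3,3,-1,-1,3,-3 for degrees 0…6.
[z⁶] = 1·(-3) + 1·3 + 1·(-1) + 1·(-1) + 1·3 + 1·(-3) = -2.

-2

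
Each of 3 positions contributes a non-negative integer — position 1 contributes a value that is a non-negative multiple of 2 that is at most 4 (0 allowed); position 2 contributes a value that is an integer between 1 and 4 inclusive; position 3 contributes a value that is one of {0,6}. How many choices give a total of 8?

2

The generating function for the choices is (1 + x² + x⁴)·(x + x² + x³ + x⁴)·(1 + x⁶); the count is [x⁸].
(1 + x² + x⁴) has coefficients 1,0,1,0,1 for degrees 0…4.
(x + x² + x³ + x⁴) has coefficients 0,1,1,1,1,0,0,0,0 for degrees 0…8.
Finally multiplying by (1 + x⁶), the product of all factors after the first has coefficients 0,1,1,1,1,0,0,1,1 for degrees 0…8.
[x⁸] = 1·1 + 1·0 + 1·1 = 2.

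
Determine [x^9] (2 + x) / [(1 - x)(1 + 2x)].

Partial fractions give a closed form: a_n = (1)·1^n + (1)·(-2)^n.
At n = 9: a_9 = -511.

-511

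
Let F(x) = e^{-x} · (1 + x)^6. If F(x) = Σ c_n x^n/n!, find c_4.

37

The EGF product rule gives c_4 = Σ_{k_1+k_2=4} C(4; k_1,k_2) · ∏ g_i(k_i), where e^{-x} gives (-1)^k; (1+x)^6 gives the falling factorial (6)_k.
g_1(k) for k = 0…4: 1, -1, 1, -1, 1.
g_2(k) for k = 0…4: 1, 6, 30, 120, 360.
c_4 = Σ_k C(4,k)·g_1(k)·g_2(4−k) = 1·1·360 + 4·(-1)·120 + 6·1·30 + 4·(-1)·6 + 1·1·1 = 360 − 480 + 180 − 24 + 1 = 37.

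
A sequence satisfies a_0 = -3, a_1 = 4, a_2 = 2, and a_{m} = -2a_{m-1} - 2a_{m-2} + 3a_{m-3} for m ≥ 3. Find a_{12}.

11981

The ordinary generating function has denominator 1 + 2t + 2t^2 - 3t^3.
Iterating the recurrence: a_0,…,a_{12} = -3, 4, 2, -21, 50, -52, -59, 372, -782, 643, 1394, -6420, 11981.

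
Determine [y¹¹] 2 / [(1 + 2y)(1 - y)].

-2730

Partial fractions give a closed form: a_n = (4/3)·(-2)^n + (2/3)·1^n.
At n = 11: a_11 = -2730.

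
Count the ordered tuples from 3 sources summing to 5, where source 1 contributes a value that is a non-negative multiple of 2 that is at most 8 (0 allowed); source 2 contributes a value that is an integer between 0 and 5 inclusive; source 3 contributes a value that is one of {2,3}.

4

The generating function for the choices is (1 + z^2 + z^4 + z^6 + z^8)·(1 + z + z^2 + z^3 + z^4 + z^5)·(z^2 + z^3); the count is [z^5].
(1 + z^2 + z^4 + z^6 + z^8) has coefficients 1,0,1,0,1,0 for degrees 0…5.
(1 + z + z^2 + z^3 + z^4 + z^5) has coefficients 1,1,1,1,1,1 for degrees 0…5.
Finally multiplying by (z^2 + z^3), the product of all factors after the first has coefficients 0,0,1,2,2,2 for degrees 0…5.
[z^5] = 1·2 + 1·2 + 1·0 = 4.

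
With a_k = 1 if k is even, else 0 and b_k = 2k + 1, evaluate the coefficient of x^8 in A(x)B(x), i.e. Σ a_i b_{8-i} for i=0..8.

This is [x^8] in the product of the two ordinary generating functions.
Σ = 1·17 + 0·15 + 1·13 + 0·11 + 1·9 + 0·7 + 1·5 + 0·3 + 1·1 = 45.

45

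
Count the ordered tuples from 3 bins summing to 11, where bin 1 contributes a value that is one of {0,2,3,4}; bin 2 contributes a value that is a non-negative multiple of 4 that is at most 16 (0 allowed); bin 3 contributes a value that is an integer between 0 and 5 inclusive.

6

The generating function for the choices is (1 + t^2 + t^3 + t^4)·(1 + t^4 + t^8 + t^12 + t^16)·(1 + t + t^2 + t^3 + t^4 + t^5); the count is [t^11].
(1 + t^2 + t^3 + t^4) has coefficients 1,0,1,1,1 for degrees 0…4.
(1 + t^4 + t^8 + t^12 + t^16) has coefficients 1,0,0,0,1,0,0,0,1,0,0,0 for degrees 0…11.
Finally multiplying by (1 + t + t^2 + t^3 + t^4 + t^5), the product of all factors after the first has coefficients 1,1,1,1,2,2,1,1,2,2,1,1 for degrees 0…11.
[t^11] = 1·1 + 1·2 + 1·2 + 1·1 = 6.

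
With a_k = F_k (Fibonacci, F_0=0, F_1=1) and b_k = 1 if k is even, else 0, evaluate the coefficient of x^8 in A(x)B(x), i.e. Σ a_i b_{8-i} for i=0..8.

This is [x^8] in the product of the two ordinary generating functions.
Σ = 0·1 + 1·0 + 1·1 + 2·0 + 3·1 + 5·0 + 8·1 + 13·0 + 21·1 = 33.

33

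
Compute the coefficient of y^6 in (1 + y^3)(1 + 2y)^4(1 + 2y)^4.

2240

(1 + y^3) has coefficients 1,0,0,1 for degrees 0…3.
(1 + 2y)^4 has coefficients 1,8,24,32,16,0,0 for degrees 0…6.
Finally multiplying by (1 + 2y)^4, the product of all factors after the first has coefficients 1,16,112,448,1120,1792,1792 for degrees 0…6.
[y^6] = 1·1792 + 1·448 = 2240.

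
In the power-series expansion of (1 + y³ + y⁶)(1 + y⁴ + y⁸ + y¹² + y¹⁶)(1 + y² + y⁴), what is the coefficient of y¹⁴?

3

(1 + y³ + y⁶) has coefficients 1,0,0,1,0,0,1 for degrees 0…6.
(1 + y⁴ + y⁸ + y¹² + y¹⁶) has coefficients 1,0,0,0,1,0,0,0,1,0,0,0,1,0,0 for degrees 0…14.
Finally multiplying by (1 + y² + y⁴), the product of all factors after the first has coefficients 1,0,1,0,2,0,1,0,2,0,1,0,2,0,1 for degrees 0…14.
[y¹⁴] = 1·1 + 1·0 + 1·2 = 3.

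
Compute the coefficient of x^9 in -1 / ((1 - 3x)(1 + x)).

-14762

Partial fractions give a closed form: a_n = (-3/4)·3^n + (-1/4)·(-1)^n.
At n = 9: a_9 = -14762.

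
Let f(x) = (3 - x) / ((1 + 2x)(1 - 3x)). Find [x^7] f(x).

The denominator gives the recurrence a_n = a_(n−1) + 6a_(n−2) for n ≥ 3; the numerator fixes a_0 = 3, a_1 = 2, a_2 = 20.
Iterating: 3, 2, 20, 32, 152, 344, 1256, 3320, so a_7 = 3320.

3320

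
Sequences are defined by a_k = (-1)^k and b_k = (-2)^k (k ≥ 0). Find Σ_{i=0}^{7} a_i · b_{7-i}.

Write out a_i and b_{7-i} for i = 0,…,7 and sum the products.
Σ = 1·(-128) − 1·64 + 1·(-32) − 1·16 + 1·(-8) − 1·4 + 1·(-2) − 1·1 = -255.

-255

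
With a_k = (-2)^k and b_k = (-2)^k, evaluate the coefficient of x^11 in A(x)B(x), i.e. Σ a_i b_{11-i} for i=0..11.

This is [x^11] in the product of the two ordinary generating functions.
Σ = 1·(-2048) − 2·1024 + 4·(-512) − 8·256 + 16·(-128) − 32·64 + 64·(-32) − 128·16 + 256·(-8) − 512·4 + 1024·(-2) − 2048·1 = -24576.

-24576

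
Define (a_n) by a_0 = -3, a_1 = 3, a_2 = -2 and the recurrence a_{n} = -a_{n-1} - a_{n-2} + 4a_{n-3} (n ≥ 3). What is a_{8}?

The ordinary generating function has denominator 1 + t + t^2 - 4t^3.
Iterating the recurrence: a_0,…,a_{8} = -3, 3, -2, -13, 27, -22, -57, 187, -218.

-218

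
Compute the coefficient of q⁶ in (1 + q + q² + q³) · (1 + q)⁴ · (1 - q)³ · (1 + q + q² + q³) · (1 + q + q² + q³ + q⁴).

(1 + q + q² + q³) has coefficients 1,1,1,1 for degrees 0…3.
(1 + q)⁴ has coefficients 1,4,6,4,1,0,0 for degrees 0…6.
Multiplying by (1 - q)³ gives running coefficients 1,1,-3,-3,3,3,-1 for degrees 0…6.
Multiplying by (1 + q + q² + q³) gives running coefficients 1,2,-1,-4,-2,0,2 for degrees 0…6.
Finally multiplying by (1 + q + q² + q³ + q⁴), the product of all factors after the first has coefficients 1,3,2,-2,-4,-5,-5 for degrees 0…6.
[q⁶] = 1·(-5) + 1·(-5) + 1·(-4) + 1·(-2) = -16.

-16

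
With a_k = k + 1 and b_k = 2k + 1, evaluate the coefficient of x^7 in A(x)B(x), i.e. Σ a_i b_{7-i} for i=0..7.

204

The convolution is the t^7 coefficient of A(t)B(t).
Σ = 1·15 + 2·13 + 3·11 + 4·9 + 5·7 + 6·5 + 7·3 + 8·1 = 204.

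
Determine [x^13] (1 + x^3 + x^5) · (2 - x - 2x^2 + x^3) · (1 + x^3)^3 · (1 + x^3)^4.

-112

(1 + x^3 + x^5) has coefficients 1,0,0,1,0,1 for degrees 0…5.
(2 - x - 2x^2 + x^3) has coefficients 2,-1,-2,1,0,0,0,0,0,0,0,0,0,0 for degrees 0…13.
Multiplying by (1 + x^3)^3 gives running coefficients 2,-1,-2,7,-3,-6,9,-3,-6,5,-1,-2,1,0 for degrees 0…13.
Finally multiplying by (1 + x^3)^4, the product of all factors after the first has coefficients 2,-1,-2,15,-7,-14,49,-21,-42,91,-35,-70,105,-35 for degrees 0…13.
[x^13] = 1·(-35) + 1·(-35) + 1·(-42) = -112.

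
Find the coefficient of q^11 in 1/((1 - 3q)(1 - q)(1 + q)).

Partial fractions give a closed form: a_n = (9/8)·3^n + (-1/4)·1^n + (1/8)·(-1)^n.
At n = 11: a_11 = 199290.

199290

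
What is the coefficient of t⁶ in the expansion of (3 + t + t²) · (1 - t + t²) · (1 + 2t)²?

4

(3 + t + t²) has coefficients 3,1,1 for degrees 0…2.
(1 - t + t²) has coefficients 1,-1,1,0,0,0,0 for degrees 0…6.
Finally multiplying by (1 + 2t)², the product of all factors after the first has coefficients 1,3,1,0,4,0,0 for degrees 0…6.
[t⁶] = 3·0 + 1·0 + 1·4 = 4.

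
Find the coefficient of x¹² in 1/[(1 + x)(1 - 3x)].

Partial fractions give a closed form: a_n = (1/4)·(-1)^n + (3/4)·3^n.
At n = 12: a_12 = 398581.

398581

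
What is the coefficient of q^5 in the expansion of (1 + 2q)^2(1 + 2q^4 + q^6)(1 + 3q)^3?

134

(1 + 2q)^2 has coefficients 1,4,4 for degrees 0…2.
(1 + 2q^4 + q^6) has coefficients 1,0,0,0,2,0 for degrees 0…5.
Finally multiplying by (1 + 3q)^3, the product of all factors after the first has coefficients 1,9,27,27,2,18 for degrees 0…5.
[q^5] = 1·18 + 4·2 + 4·27 = 134.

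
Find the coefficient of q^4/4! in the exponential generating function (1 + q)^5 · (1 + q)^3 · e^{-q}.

641

The EGF product rule gives c_4 = Σ_{k_1+k_2+k_3=4} C(4; k_1,k_2,k_3) · ∏ g_i(k_i), where (1+q)^5 gives the falling factorial (5)_k; (1+q)^3 gives the falling factorial (3)_k; e^{-q} gives (-1)^k.
g_1(k) for k = 0…4: 1, 5, 20, 60, 120.
g_2(k) for k = 0…4: 1, 3, 6, 6, 0.
g_3(k) for k = 0…4: 1, -1, 1, -1, 1.
First combine the last two factors: h(k) = Σ_j C(k,j)·g_2(j)·g_3(k−j) for k = 0…4: 1, 2, 1, -4, 1.
c_4 = Σ_k C(4,k)·g_1(k)·h(4−k) = 1·1·1 + 4·5·(-4) + 6·20·1 + 4·60·2 + 1·120·1 = 1 − 80 + 120 + 480 + 120 = 641.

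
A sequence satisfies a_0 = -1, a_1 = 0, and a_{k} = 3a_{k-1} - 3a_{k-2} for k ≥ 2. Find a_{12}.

The ordinary generating function has denominator 1 - 3z + 3z^2.
Iterating the recurrence: a_0,…,a_{12} = -1, 0, 3, 9, 18, 27, 27, 0, -81, -243, -486, -729, -729.

-729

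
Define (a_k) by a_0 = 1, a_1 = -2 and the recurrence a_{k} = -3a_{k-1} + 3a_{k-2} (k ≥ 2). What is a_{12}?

5372001

The ordinary generating function has denominator 1 + 3q - 3q^2.
Iterating the recurrence: a_0,…,a_{12} = 1, -2, 9, -33, 126, -477, 1809, -6858, 26001, -98577, 373734, -1416933, 5372001.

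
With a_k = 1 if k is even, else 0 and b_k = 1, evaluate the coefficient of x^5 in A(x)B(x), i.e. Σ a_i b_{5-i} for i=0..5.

Write out a_i and b_{5-i} for i = 0,…,5 and sum the products.
Σ = 1·1 + 0·1 + 1·1 + 0·1 + 1·1 + 0·1 = 3.

3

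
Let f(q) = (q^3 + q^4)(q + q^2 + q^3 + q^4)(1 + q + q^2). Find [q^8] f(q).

(q^3 + q^4) has coefficients 0,0,0,1,1 for degrees 0…4.
(q + q^2 + q^3 + q^4) has coefficients 0,1,1,1,1,0,0,0,0 for degrees 0…8.
Finally multiplying by (1 + q + q^2), the product of all factors after the first has coefficients 0,1,2,3,3,2,1,0,0 for degrees 0…8.
[q^8] = 1·2 + 1·3 = 5.

5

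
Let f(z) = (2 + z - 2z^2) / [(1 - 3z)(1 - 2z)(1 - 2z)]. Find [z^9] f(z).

The denominator gives the recurrence a_n = 7a_(n−1) − 16a_(n−2) + 12a_(n−3) for n ≥ 3; the numerator fixes a_0 = 2, a_1 = 15, a_2 = 71.
Iterating: 2, 15, 71, 281, 1011, 3433, 11227, 35793, 112115, 346841, so a_9 = 346841.

346841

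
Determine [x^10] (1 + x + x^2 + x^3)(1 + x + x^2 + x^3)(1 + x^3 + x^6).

3

(1 + x + x^2 + x^3) has coefficients 1,1,1,1 for degrees 0…3.
(1 + x + x^2 + x^3) has coefficients 1,1,1,1,0,0,0,0,0,0,0 for degrees 0…10.
Finally multiplying by (1 + x^3 + x^6), the product of all factors after the first has coefficients 1,1,1,2,1,1,2,1,1,1,0 for degrees 0…10.
[x^10] = 1·0 + 1·1 + 1·1 + 1·1 = 3.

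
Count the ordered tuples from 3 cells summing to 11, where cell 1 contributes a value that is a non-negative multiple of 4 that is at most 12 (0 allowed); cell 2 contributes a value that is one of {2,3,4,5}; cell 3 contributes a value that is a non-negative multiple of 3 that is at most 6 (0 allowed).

3

The generating function for the choices is (1 + q⁴ + q⁸ + q¹²)·(q² + q³ + q⁴ + q⁵)·(1 + q³ + q⁶); the count is [q¹¹].
(1 + q⁴ + q⁸ + q¹²) has coefficients 1,0,0,0,1,0,0,0,1,0,0,0 for degrees 0…11.
(q² + q³ + q⁴ + q⁵) has coefficients 0,0,1,1,1,1,0,0,0,0,0,0 for degrees 0…11.
Finally multiplying by (1 + q³ + q⁶), the product of all factors after the first has coefficients 0,0,1,1,1,2,1,1,2,1,1,1 for degrees 0…11.
[q¹¹] = 1·1 + 1·1 + 1·1 = 3.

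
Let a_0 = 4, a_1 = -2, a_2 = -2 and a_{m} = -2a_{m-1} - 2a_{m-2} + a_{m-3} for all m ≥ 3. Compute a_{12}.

-1372

The ordinary generating function has denominator 1 + 2y + 2y^2 - y^3.
Iterating the recurrence: a_0,…,a_{12} = 4, -2, -2, 12, -22, 18, 20, -98, 174, -132, -182, 802, -1372.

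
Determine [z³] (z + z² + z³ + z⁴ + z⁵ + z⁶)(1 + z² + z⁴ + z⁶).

(z + z² + z³ + z⁴ + z⁵ + z⁶) has coefficients 0,1,1,1 for degrees 0…3.
(1 + z² + z⁴ + z⁶) has coefficients 1,0,1,0 for degrees 0…3.
[z³] = 1·1 + 1·0 + 1·1 = 2.

2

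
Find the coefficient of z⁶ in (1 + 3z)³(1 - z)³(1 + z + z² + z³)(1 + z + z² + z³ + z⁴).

(1 + 3z)³ has coefficients 1,9,27,27 for degrees 0…3.
(1 - z)³ has coefficients 1,-3,3,-1,0,0,0 for degrees 0…6.
Multiplying by (1 + z + z² + z³) gives running coefficients 1,-2,1,0,-1,2,-1 for degrees 0…6.
Finally multiplying by (1 + z + z² + z³ + z⁴), the product of all factors after the first has coefficients 1,-1,0,0,-1,0,1 for degrees 0…6.
[z⁶] = 1·1 + 9·0 + 27·(-1) + 27·0 = -26.

-26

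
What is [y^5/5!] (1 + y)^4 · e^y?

501

The EGF product rule gives c_5 = Σ_{k_1+k_2=5} C(5; k_1,k_2) · ∏ g_i(k_i), where (1+y)^4 gives the falling factorial (4)_k; e^y gives (1)^k.
g_1(k) for k = 0…5: 1, 4, 12, 24, 24, 0.
g_2(k) for k = 0…5: 1, 1, 1, 1, 1, 1.
c_5 = Σ_k C(5,k)·g_1(k)·g_2(5−k) = 1·1·1 + 5·4·1 + 10·12·1 + 10·24·1 + 5·24·1 = 1 + 20 + 120 + 240 + 120 = 501.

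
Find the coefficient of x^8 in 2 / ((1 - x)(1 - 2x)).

1022

The denominator gives the recurrence a_n = 3a_(n−1) − 2a_(n−2) for n ≥ 2; the numerator fixes a_0 = 2, a_1 = 6.
Iterating: 2, 6, 14, 30, 62, 126, 254, 510, 1022, so a_8 = 1022.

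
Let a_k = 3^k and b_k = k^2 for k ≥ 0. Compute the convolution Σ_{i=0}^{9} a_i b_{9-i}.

29469

Write out a_i and b_{9-i} for i = 0,…,9 and sum the products.
Σ = 1·81 + 3·64 + 9·49 + 27·36 + 81·25 + 243·16 + 729·9 + 2187·4 + 6561·1 + 19683·0 = 29469.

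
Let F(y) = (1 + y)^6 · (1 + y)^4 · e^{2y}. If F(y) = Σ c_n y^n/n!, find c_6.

The EGF product rule gives c_6 = Σ_{k_1+k_2+k_3=6} C(6; k_1,k_2,k_3) · ∏ g_i(k_i), where (1+y)^6 gives the falling factorial (6)_k; (1+y)^4 gives the falling factorial (4)_k; e^{2y} gives (2)^k.
g_1(k) for k = 0…6: 1, 6, 30, 120, 360, 720, 720.
g_2(k) for k = 0…6: 1, 4, 12, 24, 24, 0, 0.
g_3(k) for k = 0…6: 1, 2, 4, 8, 16, 32, 64.
First combine the last two factors: h(k) = Σ_j C(k,j)·g_2(j)·g_3(k−j) for k = 0…6: 1, 6, 32, 152, 648, 2512, 8992.
c_6 = Σ_k C(6,k)·g_1(k)·h(6−k) = 1·1·8992 + 6·6·2512 + 15·30·648 + 20·120·152 + 15·360·32 + 6·720·6 + 1·720·1 = 8992 + 90432 + 291600 + 364800 + 172800 + 25920 + 720 = 955264.

955264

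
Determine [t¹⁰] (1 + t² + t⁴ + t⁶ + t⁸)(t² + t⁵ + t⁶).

(1 + t² + t⁴ + t⁶ + t⁸) has coefficients 1,0,1,0,1,0,1,0,1 for degrees 0…8.
(t² + t⁵ + t⁶) has coefficients 0,0,1,0,0,1,1,0,0,0,0 for degrees 0…10.
[t¹⁰] = 1·0 + 1·0 + 1·1 + 1·0 + 1·1 = 2.

2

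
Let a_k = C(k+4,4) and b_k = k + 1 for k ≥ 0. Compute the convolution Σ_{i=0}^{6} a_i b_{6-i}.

924

This is [x^6] in the product of the two ordinary generating functions.
Σ = 1·7 + 5·6 + 15·5 + 35·4 + 70·3 + 126·2 + 210·1 = 924.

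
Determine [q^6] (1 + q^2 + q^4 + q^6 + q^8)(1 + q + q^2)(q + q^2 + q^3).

(1 + q^2 + q^4 + q^6 + q^8) has coefficients 1,0,1,0,1,0,1 for degrees 0…6.
(1 + q + q^2) has coefficients 1,1,1,0,0,0,0 for degrees 0…6.
Finally multiplying by (q + q^2 + q^3), the product of all factors after the first has coefficients 0,1,2,3,2,1,0 for degrees 0…6.
[q^6] = 1·0 + 1·2 + 1·2 + 1·0 = 4.

4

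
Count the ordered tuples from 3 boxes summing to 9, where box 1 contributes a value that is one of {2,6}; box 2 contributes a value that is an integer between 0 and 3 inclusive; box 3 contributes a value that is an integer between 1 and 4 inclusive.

4

The generating function for the choices is (z² + z⁶)·(1 + z + z² + z³)·(z + z² + z³ + z⁴); the count is [z⁹].
(z² + z⁶) has coefficients 0,0,1,0,0,0,1 for degrees 0…6.
(1 + z + z² + z³) has coefficients 1,1,1,1,0,0,0,0,0,0 for degrees 0…9.
Finally multiplying by (z + z² + z³ + z⁴), the product of all factors after the first has coefficients 0,1,2,3,4,3,2,1,0,0 for degrees 0…9.
[z⁹] = 1·1 + 1·3 = 4.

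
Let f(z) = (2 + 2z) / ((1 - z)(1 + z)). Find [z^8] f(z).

Partial fractions give a closed form: a_n = (2)·1^n.
At n = 8: a_8 = 2.

2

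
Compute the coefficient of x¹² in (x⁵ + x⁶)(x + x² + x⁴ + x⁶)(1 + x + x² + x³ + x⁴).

(x⁵ + x⁶) has coefficients 0,0,0,0,0,1,1 for degrees 0…6.
(x + x² + x⁴ + x⁶) has coefficients 0,1,1,0,1,0,1,0,0,0,0,0,0 for degrees 0…12.
Finally multiplying by (1 + x + x² + x³ + x⁴), the product of all factors after the first has coefficients 0,1,2,2,3,3,3,2,2,1,1,0,0 for degrees 0…12.
[x¹²] = 1·2 + 1·3 = 5.

5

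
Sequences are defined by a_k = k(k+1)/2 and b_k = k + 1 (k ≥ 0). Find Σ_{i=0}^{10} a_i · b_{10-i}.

715

Write out a_i and b_{10-i} for i = 0,…,10 and sum the products.
Σ = 0·11 + 1·10 + 3·9 + 6·8 + 10·7 + 15·6 + 21·5 + 28·4 + 36·3 + 45·2 + 55·1 = 715.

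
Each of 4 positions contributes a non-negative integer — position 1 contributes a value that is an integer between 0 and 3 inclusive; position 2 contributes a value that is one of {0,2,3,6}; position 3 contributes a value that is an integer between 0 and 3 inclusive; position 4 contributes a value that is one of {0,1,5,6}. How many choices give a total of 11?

23

The generating function for the choices is (1 + x + x² + x³)·(1 + x² + x³ + x⁶)·(1 + x + x² + x³)·(1 + x + x⁵ + x⁶); the count is [x¹¹].
(1 + x + x² + x³) has coefficients 1,1,1,1 for degrees 0…3.
(1 + x² + x³ + x⁶) has coefficients 1,0,1,1,0,0,1,0,0,0,0,0 for degrees 0…11.
Multiplying by (1 + x + x² + x³) gives running coefficients 1,1,2,3,2,2,2,1,1,1,0,0 for degrees 0…11.
Finally multiplying by (1 + x + x⁵ + x⁶), the product of all factors after the first has coefficients 1,2,3,5,5,5,6,6,7,7,5,4 for degrees 0…11.
[x¹¹] = 1·4 + 1·5 + 1·7 + 1·7 = 23.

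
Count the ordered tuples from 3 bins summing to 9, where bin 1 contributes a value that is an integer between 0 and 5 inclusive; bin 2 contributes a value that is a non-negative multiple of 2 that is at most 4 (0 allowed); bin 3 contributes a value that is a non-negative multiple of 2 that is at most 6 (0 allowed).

The generating function for the choices is (1 + t + t^2 + t^3 + t^4 + t^5)·(1 + t^2 + t^4)·(1 + t^2 + t^4 + t^6); the count is [t^9].
(1 + t + t^2 + t^3 + t^4 + t^5) has coefficients 1,1,1,1,1,1 for degrees 0…5.
(1 + t^2 + t^4) has coefficients 1,0,1,0,1,0,0,0,0,0 for degrees 0…9.
Finally multiplying by (1 + t^2 + t^4 + t^6), the product of all factors after the first has coefficients 1,0,2,0,3,0,3,0,2,0 for degrees 0…9.
[t^9] = 1·0 + 1·2 + 1·0 + 1·3 + 1·0 + 1·3 = 8.

8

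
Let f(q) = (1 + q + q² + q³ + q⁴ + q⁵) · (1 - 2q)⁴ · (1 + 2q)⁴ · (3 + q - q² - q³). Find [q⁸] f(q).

207

(1 + q + q² + q³ + q⁴ + q⁵) has coefficients 1,1,1,1,1,1 for degrees 0…5.
(1 - 2q)⁴ has coefficients 1,-8,24,-32,16,0,0,0,0 for degrees 0…8.
Multiplying by (1 + 2q)⁴ gives running coefficients 1,0,-16,0,96,0,-256,0,256 for degrees 0…8.
Finally multiplying by (3 + q - q² - q³), the product of all factors after the first has coefficients 3,1,-49,-17,304,112,-864,-352,1024 for degrees 0…8.
[q⁸] = 1·1024 + 1·(-352) + 1·(-864) + 1·112 + 1·304 + 1·(-17) = 207.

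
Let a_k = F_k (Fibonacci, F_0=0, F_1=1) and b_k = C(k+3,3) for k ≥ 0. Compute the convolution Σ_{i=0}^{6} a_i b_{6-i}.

189

Write out a_i and b_{6-i} for i = 0,…,6 and sum the products.
Σ = 0·84 + 1·56 + 1·35 + 2·20 + 3·10 + 5·4 + 8·1 = 189.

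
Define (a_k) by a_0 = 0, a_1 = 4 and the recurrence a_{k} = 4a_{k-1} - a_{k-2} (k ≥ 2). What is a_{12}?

8430240

The ordinary generating function has denominator 1 - 4x + x^2.
Iterating the recurrence: a_0,…,a_{12} = 0, 4, 16, 60, 224, 836, 3120, 11644, 43456, 162180, 605264, 2258876, 8430240.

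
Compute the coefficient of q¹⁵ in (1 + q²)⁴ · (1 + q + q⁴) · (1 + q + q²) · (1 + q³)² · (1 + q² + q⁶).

128

(1 + q²)⁴ has coefficients 1,0,4,0,6,0,4,0,1 for degrees 0…8.
(1 + q + q⁴) has coefficients 1,1,0,0,1,0,0,0,0,0,0,0,0,0,0,0 for degrees 0…15.
Multiplying by (1 + q + q²) gives running coefficients 1,2,2,1,1,1,1,0,0,0,0,0,0,0,0,0 for degrees 0…15.
Multiplying by (1 + q³)² gives running coefficients 1,2,2,3,5,5,4,4,4,3,1,1,1,0,0,0 for degrees 0…15.
Finally multiplying by (1 + q² + q⁶), the product of all factors after the first has coefficients 1,2,3,5,7,8,10,11,10,10,10,9,6,5,5,3 for degrees 0…15.
[q¹⁵] = 1·3 + 4·5 + 6·9 + 4·10 + 1·11 = 128.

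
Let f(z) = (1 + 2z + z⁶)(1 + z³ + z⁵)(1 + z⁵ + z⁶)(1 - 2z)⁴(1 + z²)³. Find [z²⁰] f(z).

(1 + 2z + z⁶) has coefficients 1,2,0,0,0,0,1 for degrees 0…6.
(1 + z³ + z⁵) has coefficients 1,0,0,1,0,1,0,0,0,0,0,0,0,0,0,0,0,0,0,0,0 for degrees 0…20.
Multiplying by (1 + z⁵ + z⁶) gives running coefficients 1,0,0,1,0,2,1,0,1,1,1,1,0,0,0,0,0,0,0,0,0 for degrees 0…20.
Multiplying by (1 - 2z)⁴ gives running coefficients 1,-8,24,-31,8,26,-47,56,-39,-7,33,-15,0,8,-16,16,0,0,0,0,0 for degrees 0…20.
Finally multiplying by (1 + z²)³, the product of all factors after the first has coefficients 1,-8,27,-55,83,-91,50,33,-132,208,-217,158,-65,-2,44,-12,-15,57,-48,56,-16 for degrees 0…20.
[z²⁰] = 1·(-16) + 2·56 + 1·44 = 140.

140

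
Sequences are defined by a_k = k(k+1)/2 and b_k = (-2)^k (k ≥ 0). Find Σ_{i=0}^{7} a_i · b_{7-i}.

Write out a_i and b_{7-i} for i = 0,…,7 and sum the products.
Σ = 0·(-128) + 1·64 + 3·(-32) + 6·16 + 10·(-8) + 15·4 + 21·(-2) + 28·1 = 30.

30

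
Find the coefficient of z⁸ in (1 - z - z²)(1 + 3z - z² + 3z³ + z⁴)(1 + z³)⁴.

-46

(1 - z - z²) has coefficients 1,-1,-1 for degrees 0…2.
(1 + 3z - z² + 3z³ + z⁴) has coefficients 1,3,-1,3,1,0,0,0,0 for degrees 0…8.
Finally multiplying by (1 + z³)⁴, the product of all factors after the first has coefficients 1,3,-1,7,13,-4,18,22,-6 for degrees 0…8.
[z⁸] = 1·(-6) − 1·22 − 1·18 = -46.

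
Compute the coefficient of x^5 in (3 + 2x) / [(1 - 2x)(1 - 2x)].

736

The denominator gives the recurrence a_n = 4a_(n−1) − 4a_(n−2) for n ≥ 2; the numerator fixes a_0 = 3, a_1 = 14.
Iterating: 3, 14, 44, 120, 304, 736, so a_5 = 736.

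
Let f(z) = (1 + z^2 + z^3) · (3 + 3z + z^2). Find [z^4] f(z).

4

(1 + z^2 + z^3) has coefficients 1,0,1,1 for degrees 0…3.
(3 + 3z + z^2) has coefficients 3,3,1,0,0 for degrees 0…4.
[z^4] = 1·0 + 1·1 + 1·3 = 4.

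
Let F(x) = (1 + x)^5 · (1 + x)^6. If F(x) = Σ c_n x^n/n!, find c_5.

55440

The EGF product rule gives c_5 = Σ_{k_1+k_2=5} C(5; k_1,k_2) · ∏ g_i(k_i), where (1+x)^5 gives the falling factorial (5)_k; (1+x)^6 gives the falling factorial (6)_k.
g_1(k) for k = 0…5: 1, 5, 20, 60, 120, 120.
g_2(k) for k = 0…5: 1, 6, 30, 120, 360, 720.
c_5 = Σ_k C(5,k)·g_1(k)·g_2(5−k) = 1·1·720 + 5·5·360 + 10·20·120 + 10·60·30 + 5·120·6 + 1·120·1 = 720 + 9000 + 24000 + 18000 + 3600 + 120 = 55440.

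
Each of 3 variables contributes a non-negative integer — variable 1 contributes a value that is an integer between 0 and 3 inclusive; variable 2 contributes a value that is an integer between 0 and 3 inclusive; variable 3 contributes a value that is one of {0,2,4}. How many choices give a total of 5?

The generating function for the choices is (1 + z + z^2 + z^3)·(1 + z + z^2 + z^3)·(1 + z^2 + z^4); the count is [z^5].
(1 + z + z^2 + z^3) has coefficients 1,1,1,1 for degrees 0…3.
(1 + z + z^2 + z^3) has coefficients 1,1,1,1,0,0 for degrees 0…5.
Finally multiplying by (1 + z^2 + z^4), the product of all factors after the first has coefficients 1,1,2,2,2,2 for degrees 0…5.
[z^5] = 1·2 + 1·2 + 1·2 + 1·2 = 8.

8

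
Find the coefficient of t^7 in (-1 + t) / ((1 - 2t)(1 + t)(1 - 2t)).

The denominator gives the recurrence a_n = 3a_(n−1) − 4a_(n−3) for n ≥ 3; the numerator fixes a_0 = -1, a_1 = -2, a_2 = -6.
Iterating: -1, -2, -6, -14, -34, -78, -178, -398, so a_7 = -398.

-398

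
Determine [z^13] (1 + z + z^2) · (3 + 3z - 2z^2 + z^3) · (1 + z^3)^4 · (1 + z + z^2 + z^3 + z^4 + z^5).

(1 + z + z^2) has coefficients 1,1,1 for degrees 0…2.
(3 + 3z - 2z^2 + z^3) has coefficients 3,3,-2,1,0,0,0,0,0,0,0,0,0,0 for degrees 0…13.
Multiplying by (1 + z^3)^4 gives running coefficients 3,3,-2,13,12,-8,22,18,-12,18,12,-8,7,3 for degrees 0…13.
Finally multiplying by (1 + z + z^2 + z^3 + z^4 + z^5), the product of all factors after the first has coefficients 3,6,4,17,29,21,40,55,45,50,50,50,35,20 for degrees 0…13.
[z^13] = 1·20 + 1·35 + 1·50 = 105.

105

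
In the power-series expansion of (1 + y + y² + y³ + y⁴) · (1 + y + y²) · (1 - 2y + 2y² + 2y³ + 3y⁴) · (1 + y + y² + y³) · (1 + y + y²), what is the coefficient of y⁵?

47

(1 + y + y² + y³ + y⁴) has coefficients 1,1,1,1,1 for degrees 0…4.
(1 + y + y²) has coefficients 1,1,1,0,0,0 for degrees 0…5.
Multiplying by (1 - 2y + 2y² + 2y³ + 3y⁴) gives running coefficients 1,-1,1,2,7,5 for degrees 0…5.
Multiplying by (1 + y + y² + y³) gives running coefficients 1,0,1,3,9,15 for degrees 0…5.
Finally multiplying by (1 + y + y²), the product of all factors after the first has coefficients 1,1,2,4,13,27 for degrees 0…5.
[y⁵] = 1·27 + 1·13 + 1·4 + 1·2 + 1·1 = 47.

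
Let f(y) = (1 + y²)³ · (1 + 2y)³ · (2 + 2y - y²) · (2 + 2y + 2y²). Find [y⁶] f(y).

(1 + y²)³ has coefficients 1,0,3,0,3,0,1 for degrees 0…6.
(1 + 2y)³ has coefficients 1,6,12,8,0,0,0 for degrees 0…6.
Multiplying by (2 + 2y - y²) gives running coefficients 2,14,35,34,4,-8,0 for degrees 0…6.
Finally multiplying by (2 + 2y + 2y²), the product of all factors after the first has coefficients 4,32,102,166,146,60,-8 for degrees 0…6.
[y⁶] = 1·(-8) + 3·146 + 3·102 + 1·4 = 740.

740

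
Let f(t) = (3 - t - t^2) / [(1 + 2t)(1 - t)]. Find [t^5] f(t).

-69

The denominator gives the recurrence a_n = −a_(n−1) + 2a_(n−2) for n ≥ 3; the numerator fixes a_0 = 3, a_1 = -4, a_2 = 9.
Iterating: 3, -4, 9, -17, 35, -69, so a_5 = -69.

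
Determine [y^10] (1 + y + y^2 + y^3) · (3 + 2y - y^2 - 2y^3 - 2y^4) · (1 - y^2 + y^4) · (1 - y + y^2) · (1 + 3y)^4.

(1 + y + y^2 + y^3) has coefficients 1,1,1,1 for degrees 0…3.
(3 + 2y - y^2 - 2y^3 - 2y^4) has coefficients 3,2,-1,-2,-2,0,0,0,0,0,0 for degrees 0…10.
Multiplying by (1 - y^2 + y^4) gives running coefficients 3,2,-4,-4,2,4,1,-2,-2,0,0 for degrees 0…10.
Multiplying by (1 - y + y^2) gives running coefficients 3,-1,-3,2,2,-2,-1,1,1,0,-2 for degrees 0…10.
Finally multiplying by (1 + 3y)^4, the product of all factors after the first has coefficients 3,35,147,236,-1,-275,56,259,-95,-204,79 for degrees 0…10.
[y^10] = 1·79 + 1·(-204) + 1·(-95) + 1·259 = 39.

39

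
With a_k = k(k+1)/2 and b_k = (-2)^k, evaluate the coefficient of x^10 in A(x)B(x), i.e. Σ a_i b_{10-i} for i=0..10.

-131

Write out a_i and b_{10-i} for i = 0,…,10 and sum the products.
Σ = 0·1024 + 1·(-512) + 3·256 + 6·(-128) + 10·64 + 15·(-32) + 21·16 + 28·(-8) + 36·4 + 45·(-2) + 55·1 = -131.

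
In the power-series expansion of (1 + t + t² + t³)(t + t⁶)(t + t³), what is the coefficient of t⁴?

(1 + t + t² + t³) has coefficients 1,1,1,1 for degrees 0…3.
(t + t⁶) has coefficients 0,1,0,0,0 for degrees 0…4.
Finally multiplying by (t + t³), the product of all factors after the first has coefficients 0,0,1,0,1 for degrees 0…4.
[t⁴] = 1·1 + 1·0 + 1·1 + 1·0 = 2.

2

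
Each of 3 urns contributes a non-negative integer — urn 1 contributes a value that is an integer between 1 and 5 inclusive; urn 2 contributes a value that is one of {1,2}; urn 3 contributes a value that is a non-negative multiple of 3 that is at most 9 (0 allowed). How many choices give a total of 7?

3

The generating function for the choices is (y + y^2 + y^3 + y^4 + y^5)·(y + y^2)·(1 + y^3 + y^6 + y^9); the count is [y^7].
(y + y^2 + y^3 + y^4 + y^5) has coefficients 0,1,1,1,1,1 for degrees 0…5.
(y + y^2) has coefficients 0,1,1,0,0,0,0,0 for degrees 0…7.
Finally multiplying by (1 + y^3 + y^6 + y^9), the product of all factors after the first has coefficients 0,1,1,0,1,1,0,1 for degrees 0…7.
[y^7] = 1·0 + 1·1 + 1·1 + 1·0 + 1·1 = 3.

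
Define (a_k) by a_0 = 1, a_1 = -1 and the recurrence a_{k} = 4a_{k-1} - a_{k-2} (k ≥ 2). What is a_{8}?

-13775

The ordinary generating function has denominator 1 - 4t + t^2.
Iterating the recurrence: a_0,…,a_{8} = 1, -1, -5, -19, -71, -265, -989, -3691, -13775.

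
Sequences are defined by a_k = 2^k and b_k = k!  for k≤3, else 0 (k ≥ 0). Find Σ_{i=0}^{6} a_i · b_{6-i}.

Write out a_i and b_{6-i} for i = 0,…,6 and sum the products.
Σ = 1·0 + 2·0 + 4·0 + 8·6 + 16·2 + 32·1 + 64·1 = 176.

176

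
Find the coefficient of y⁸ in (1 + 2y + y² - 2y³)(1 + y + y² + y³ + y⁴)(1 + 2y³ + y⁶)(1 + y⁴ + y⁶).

18

(1 + 2y + y² - 2y³) has coefficients 1,2,1,-2 for degrees 0…3.
(1 + y + y² + y³ + y⁴) has coefficients 1,1,1,1,1,0,0,0,0 for degrees 0…8.
Multiplying by (1 + 2y³ + y⁶) gives running coefficients 1,1,1,3,3,2,3,3,1 for degrees 0…8.
Finally multiplying by (1 + y⁴ + y⁶), the product of all factors after the first has coefficients 1,1,1,3,4,3,5,7,5 for degrees 0…8.
[y⁸] = 1·5 + 2·7 + 1·5 − 2·3 = 18.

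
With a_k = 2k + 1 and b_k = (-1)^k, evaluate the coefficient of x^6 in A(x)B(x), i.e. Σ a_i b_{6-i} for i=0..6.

The convolution is the x^6 coefficient of A(x)B(x).
Σ = 1·1 + 3·(-1) + 5·1 + 7·(-1) + 9·1 + 11·(-1) + 13·1 = 7.

7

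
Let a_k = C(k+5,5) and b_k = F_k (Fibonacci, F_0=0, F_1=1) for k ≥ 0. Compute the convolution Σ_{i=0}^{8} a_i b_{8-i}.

2683

The convolution is the t^8 coefficient of A(t)B(t).
Σ = 1·21 + 6·13 + 21·8 + 56·5 + 126·3 + 252·2 + 462·1 + 792·1 + 1287·0 = 2683.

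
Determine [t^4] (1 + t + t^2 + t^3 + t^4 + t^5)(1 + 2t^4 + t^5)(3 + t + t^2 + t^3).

(1 + t + t^2 + t^3 + t^4 + t^5) has coefficients 1,1,1,1,1 for degrees 0…4.
(1 + 2t^4 + t^5) has coefficients 1,0,0,0,2 for degrees 0…4.
Finally multiplying by (3 + t + t^2 + t^3), the product of all factors after the first has coefficients 3,1,1,1,6 for degrees 0…4.
[t^4] = 1·6 + 1·1 + 1·1 + 1·1 + 1·3 = 12.

12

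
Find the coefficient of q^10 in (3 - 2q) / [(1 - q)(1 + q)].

3

The denominator gives the recurrence a_n = a_(n−2) for n ≥ 2; the numerator fixes a_0 = 3, a_1 = -2.
Iterating: 3, -2, 3, -2, 3, -2, 3, -2, 3, -2, 3, so a_10 = 3.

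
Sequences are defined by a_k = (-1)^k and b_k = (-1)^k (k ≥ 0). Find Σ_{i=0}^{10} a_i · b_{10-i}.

11

The convolution is the x^10 coefficient of A(x)B(x).
Σ = 1·1 − 1·(-1) + 1·1 − 1·(-1) + 1·1 − 1·(-1) + 1·1 − 1·(-1) + 1·1 − 1·(-1) + 1·1 = 11.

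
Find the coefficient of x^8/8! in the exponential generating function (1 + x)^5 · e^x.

The EGF product rule gives c_8 = Σ_{k_1+k_2=8} C(8; k_1,k_2) · ∏ g_i(k_i), where (1+x)^5 gives the falling factorial (5)_k; e^x gives (1)^k.
g_1(k) for k = 0…8: 1, 5, 20, 60, 120, 120, 0, 0, 0.
g_2(k) for k = 0…8: 1, 1, 1, 1, 1, 1, 1, 1, 1.
c_8 = Σ_k C(8,k)·g_1(k)·g_2(8−k) = 1·1·1 + 8·5·1 + 28·20·1 + 56·60·1 + 70·120·1 + 56·120·1 = 1 + 40 + 560 + 3360 + 8400 + 6720 = 19081.

19081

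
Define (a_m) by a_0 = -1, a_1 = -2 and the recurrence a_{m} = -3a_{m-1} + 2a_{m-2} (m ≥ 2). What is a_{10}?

114568

The ordinary generating function has denominator 1 + 3y - 2y^2.
Iterating the recurrence: a_0,…,a_{10} = -1, -2, 4, -16, 56, -200, 712, -2536, 9032, -32168, 114568.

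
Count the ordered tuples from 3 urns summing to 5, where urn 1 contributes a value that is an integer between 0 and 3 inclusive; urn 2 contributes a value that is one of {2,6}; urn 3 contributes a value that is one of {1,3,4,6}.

2

The generating function for the choices is (1 + y + y² + y³)·(y² + y⁶)·(y + y³ + y⁴ + y⁶); the count is [y⁵].
(1 + y + y² + y³) has coefficients 1,1,1,1 for degrees 0…3.
(y² + y⁶) has coefficients 0,0,1,0,0,0 for degrees 0…5.
Finally multiplying by (y + y³ + y⁴ + y⁶), the product of all factors after the first has coefficients 0,0,0,1,0,1 for degrees 0…5.
[y⁵] = 1·1 + 1·0 + 1·1 + 1·0 = 2.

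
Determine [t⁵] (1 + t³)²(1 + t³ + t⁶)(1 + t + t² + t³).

(1 + t³)² has coefficients 1,0,0,2,0,0 for degrees 0…5.
(1 + t³ + t⁶) has coefficients 1,0,0,1,0,0 for degrees 0…5.
Finally multiplying by (1 + t + t² + t³), the product of all factors after the first has coefficients 1,1,1,2,1,1 for degrees 0…5.
[t⁵] = 1·1 + 2·1 = 3.

3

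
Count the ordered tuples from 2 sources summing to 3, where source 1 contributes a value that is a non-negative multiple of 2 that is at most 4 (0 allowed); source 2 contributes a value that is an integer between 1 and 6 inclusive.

2

The generating function for the choices is (1 + z^2 + z^4)·(z + z^2 + z^3 + z^4 + z^5 + z^6); the count is [z^3].
(1 + z^2 + z^4) has coefficients 1,0,1,0 for degrees 0…3.
(z + z^2 + z^3 + z^4 + z^5 + z^6) has coefficients 0,1,1,1 for degrees 0…3.
[z^3] = 1·1 + 1·1 = 2.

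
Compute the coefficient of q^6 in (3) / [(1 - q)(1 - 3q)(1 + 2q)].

Partial fractions give a closed form: a_n = (-1/2)·1^n + (27/10)·3^n + (4/5)·(-2)^n.
At n = 6: a_6 = 2019.

2019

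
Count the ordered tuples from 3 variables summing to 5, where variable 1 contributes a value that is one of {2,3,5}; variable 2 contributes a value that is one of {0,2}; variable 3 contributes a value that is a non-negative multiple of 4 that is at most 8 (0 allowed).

The generating function for the choices is (q² + q³ + q⁵)·(1 + q²)·(1 + q⁴ + q⁸); the count is [q⁵].
(q² + q³ + q⁵) has coefficients 0,0,1,1,0,1 for degrees 0…5.
(1 + q²) has coefficients 1,0,1,0,0,0 for degrees 0…5.
Finally multiplying by (1 + q⁴ + q⁸), the product of all factors after the first has coefficients 1,0,1,0,1,0 for degrees 0…5.
[q⁵] = 1·0 + 1·1 + 1·1 = 2.

2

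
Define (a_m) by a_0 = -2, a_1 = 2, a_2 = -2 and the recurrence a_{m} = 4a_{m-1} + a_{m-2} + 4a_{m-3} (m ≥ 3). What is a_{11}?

-1692750

The ordinary generating function has denominator 1 - 4q - q^2 - 4q^3.
Iterating the recurrence: a_0,…,a_{11} = -2, 2, -2, -14, -50, -222, -994, -4398, -19474, -86270, -382146, -1692750.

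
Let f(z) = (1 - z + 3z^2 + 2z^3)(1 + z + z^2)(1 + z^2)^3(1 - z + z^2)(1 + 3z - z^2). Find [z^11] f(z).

36

(1 - z + 3z^2 + 2z^3) has coefficients 1,-1,3,2 for degrees 0…3.
(1 + z + z^2) has coefficients 1,1,1,0,0,0,0,0,0,0,0,0 for degrees 0…11.
Multiplying by (1 + z^2)^3 gives running coefficients 1,1,4,3,6,3,4,1,1,0,0,0 for degrees 0…11.
Multiplying by (1 - z + z^2) gives running coefficients 1,0,4,0,7,0,7,0,4,0,1,0 for degrees 0…11.
Finally multiplying by (1 + 3z - z^2), the product of all factors after the first has coefficients 1,3,3,12,3,21,0,21,-3,12,-3,3 for degrees 0…11.
[z^11] = 1·3 − 1·(-3) + 3·12 + 2·(-3) = 36.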